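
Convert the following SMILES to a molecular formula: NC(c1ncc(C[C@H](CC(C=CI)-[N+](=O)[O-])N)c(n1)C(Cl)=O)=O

C12H13ClIN5O4

Heavy atoms from the SMILES: 12 C, 1 Cl, 1 I, 5 N, 4 O.
Implicit hydrogens by atom environment:
  4 × C: 1 H each → 4
  3 × C (aromatic): no H
  3 × O: no H
  2 × C: 2 H each → 4
  2 × C: no H
  2 × N: 2 H each → 4
  2 × N (aromatic): no H
  1 × C (aromatic): 1 H
  1 × Cl: no H
  1 × I: no H
  1 × N (charge +1): no H
  1 × O (charge -1): no H
  Total hydrogens = 13.
Molecular formula: C12H13ClIN5O4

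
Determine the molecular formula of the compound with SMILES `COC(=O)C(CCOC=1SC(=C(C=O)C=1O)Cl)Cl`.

Heavy atoms from the SMILES: 10 C, 2 Cl, 5 O, 1 S.
Implicit hydrogens by atom environment:
  4 × C (aromatic): no H
  4 × O: no H
  2 × C: 2 H each → 4
  2 × C: 1 H each → 2
  2 × Cl: no H
  1 × C: 3 H
  1 × C: no H
  1 × O: 1 H
  1 × S (aromatic): no H
  Total hydrogens = 10.
Molecular formula: C10H10Cl2O5S

C10H10Cl2O5S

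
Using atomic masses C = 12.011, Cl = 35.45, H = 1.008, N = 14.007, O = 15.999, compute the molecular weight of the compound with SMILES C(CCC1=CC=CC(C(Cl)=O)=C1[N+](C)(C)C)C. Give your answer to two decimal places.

254.78

Molecular formula: C14H21ClNO+.
M = 14×12.011 + 1×35.45 + 21×1.008 + 1×14.007 + 1×15.999 = 254.78 g/mol.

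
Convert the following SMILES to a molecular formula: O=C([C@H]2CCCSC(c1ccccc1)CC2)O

Heavy atoms from the SMILES: 14 C, 2 O, 1 S.
Implicit hydrogens by atom environment:
  5 × C: 2 H each → 10
  5 × C (aromatic): 1 H each → 5
  2 × C: 1 H each → 2
  1 × C (aromatic): no H
  1 × C: no H
  1 × O: 1 H
  1 × O: no H
  1 × S: no H
  Total hydrogens = 18.
Molecular formula: C14H18O2S

C14H18O2S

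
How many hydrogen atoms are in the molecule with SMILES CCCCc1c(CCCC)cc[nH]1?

21

Hydrogens are implicit in SMILES; fill each atom to its normal valence:
  6 × C: 2 H each → 12
  2 × C: 3 H each → 6
  2 × C (aromatic): 1 H each → 2
  2 × C (aromatic): no H
  1 × N (aromatic): 1 H
  Total hydrogens = 21.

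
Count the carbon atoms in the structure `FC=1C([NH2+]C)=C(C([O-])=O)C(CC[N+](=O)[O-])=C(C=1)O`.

The symbol for carbon appears 10 times in the SMILES.

10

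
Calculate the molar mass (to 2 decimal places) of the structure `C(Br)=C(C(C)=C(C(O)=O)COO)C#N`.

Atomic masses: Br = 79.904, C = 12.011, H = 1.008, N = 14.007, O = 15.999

262.06

Molecular formula: C8H8BrNO4.
M = 1×79.904 + 8×12.011 + 8×1.008 + 1×14.007 + 4×15.999 = 262.06 g/mol.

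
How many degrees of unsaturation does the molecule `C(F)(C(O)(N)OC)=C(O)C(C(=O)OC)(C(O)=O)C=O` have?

4

Molecular formula from the SMILES: C9H12FNO8.
DoU = (2C + 2 + N − H − X)/2 = (2·9 + 2 + 1 − 12 − 1)/2 = 8/2 = 4.
(Structurally: 0 ring(s) + 4 π bond(s) = 4.)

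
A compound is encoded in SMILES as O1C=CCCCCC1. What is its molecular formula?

C7H12O

Heavy atoms from the SMILES: 7 C, 1 O.
Implicit hydrogens by atom environment:
  5 × C: 2 H each → 10
  2 × C: 1 H each → 2
  1 × O: no H
  Total hydrogens = 12.
Molecular formula: C7H12O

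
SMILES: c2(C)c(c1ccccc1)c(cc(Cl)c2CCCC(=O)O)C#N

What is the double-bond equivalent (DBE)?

11

Molecular formula from the SMILES: C18H16ClNO2.
DoU = (2C + 2 + N − H − X)/2 = (2·18 + 2 + 1 − 16 − 1)/2 = 22/2 = 11.
(Structurally: 2 ring(s) + 9 π bond(s) = 11.)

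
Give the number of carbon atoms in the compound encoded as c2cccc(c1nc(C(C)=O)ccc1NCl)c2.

13

The symbol for carbon appears 13 times in the SMILES. Lowercase c denotes aromatic carbon and counts toward C.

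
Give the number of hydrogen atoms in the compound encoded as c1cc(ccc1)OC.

Hydrogens are implicit in SMILES; fill each atom to its normal valence:
  5 × C (aromatic): 1 H each → 5
  1 × C: 3 H
  1 × C (aromatic): no H
  1 × O: no H
  Total hydrogens = 8.

8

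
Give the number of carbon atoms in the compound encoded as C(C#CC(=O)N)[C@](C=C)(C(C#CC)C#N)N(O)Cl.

12

The symbol for carbon appears 12 times in the SMILES. (Cl is a single chlorine, not C + l.)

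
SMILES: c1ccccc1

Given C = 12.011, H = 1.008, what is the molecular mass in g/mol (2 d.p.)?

Molecular formula: C6H6.
M = 6×12.011 + 6×1.008 = 78.11 g/mol.

78.11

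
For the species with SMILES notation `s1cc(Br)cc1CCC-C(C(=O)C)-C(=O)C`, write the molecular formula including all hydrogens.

Heavy atoms from the SMILES: 1 Br, 12 C, 2 O, 1 S.
Implicit hydrogens by atom environment:
  3 × C: 2 H each → 6
  2 × C: 3 H each → 6
  2 × C (aromatic): 1 H each → 2
  2 × C (aromatic): no H
  2 × C: no H
  2 × O: no H
  1 × Br: no H
  1 × C: 1 H
  1 × S (aromatic): no H
  Total hydrogens = 15.
Molecular formula: C12H15BrO2S

C12H15BrO2S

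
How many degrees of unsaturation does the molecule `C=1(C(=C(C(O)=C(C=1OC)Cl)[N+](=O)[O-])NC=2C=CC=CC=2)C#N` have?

Molecular formula from the SMILES: C14H10ClN3O4.
DoU = (2C + 2 + N − H − X)/2 = (2·14 + 2 + 3 − 10 − 1)/2 = 22/2 = 11.
(Structurally: 2 ring(s) + 9 π bond(s) = 11.)

11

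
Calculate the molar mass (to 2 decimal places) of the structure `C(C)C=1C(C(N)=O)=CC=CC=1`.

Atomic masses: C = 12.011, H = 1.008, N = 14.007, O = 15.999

149.19

Molecular formula: C9H11NO.
M = 9×12.011 + 11×1.008 + 1×14.007 + 1×15.999 = 149.19 g/mol.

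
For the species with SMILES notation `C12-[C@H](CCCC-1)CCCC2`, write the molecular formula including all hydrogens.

C10H18

Heavy atoms from the SMILES: 10 C.
Implicit hydrogens by atom environment:
  8 × C: 2 H each → 16
  2 × C: 1 H each → 2
  Total hydrogens = 18.
Molecular formula: C10H18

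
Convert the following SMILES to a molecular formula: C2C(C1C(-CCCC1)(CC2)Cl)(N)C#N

C11H17ClN2

Heavy atoms from the SMILES: 11 C, 1 Cl, 2 N.
Implicit hydrogens by atom environment:
  7 × C: 2 H each → 14
  3 × C: no H
  1 × C: 1 H
  1 × Cl: no H
  1 × N: 2 H
  1 × N: no H
  Total hydrogens = 17.
Molecular formula: C11H17ClN2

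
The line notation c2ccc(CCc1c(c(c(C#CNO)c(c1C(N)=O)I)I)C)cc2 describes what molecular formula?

Heavy atoms from the SMILES: 18 C, 2 I, 2 N, 2 O.
Implicit hydrogens by atom environment:
  7 × C (aromatic): no H
  5 × C (aromatic): 1 H each → 5
  3 × C: no H
  2 × C: 2 H each → 4
  2 × I: no H
  1 × C: 3 H
  1 × N: 2 H
  1 × N: 1 H
  1 × O: 1 H
  1 × O: no H
  Total hydrogens = 16.
Molecular formula: C18H16I2N2O2

C18H16I2N2O2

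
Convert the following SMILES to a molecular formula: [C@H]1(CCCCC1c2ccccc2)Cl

C12H15Cl

Heavy atoms from the SMILES: 12 C, 1 Cl.
Implicit hydrogens by atom environment:
  5 × C (aromatic): 1 H each → 5
  4 × C: 2 H each → 8
  2 × C: 1 H each → 2
  1 × C (aromatic): no H
  1 × Cl: no H
  Total hydrogens = 15.
Molecular formula: C12H15Cl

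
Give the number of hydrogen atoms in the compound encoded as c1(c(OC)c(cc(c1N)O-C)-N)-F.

Hydrogens are implicit in SMILES; fill each atom to its normal valence:
  5 × C (aromatic): no H
  2 × C: 3 H each → 6
  2 × N: 2 H each → 4
  2 × O: no H
  1 × C (aromatic): 1 H
  1 × F: no H
  Total hydrogens = 11.

11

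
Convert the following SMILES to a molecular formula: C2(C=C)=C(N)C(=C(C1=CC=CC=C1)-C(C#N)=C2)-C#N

Heavy atoms from the SMILES: 16 C, 3 N.
Implicit hydrogens by atom environment:
  6 × C (aromatic): 1 H each → 6
  6 × C (aromatic): no H
  2 × C: no H
  2 × N: no H
  1 × C: 2 H
  1 × C: 1 H
  1 × N: 2 H
  Total hydrogens = 11.
Molecular formula: C16H11N3

C16H11N3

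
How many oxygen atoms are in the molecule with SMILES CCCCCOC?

1

The symbol for oxygen appears 1 time in the SMILES.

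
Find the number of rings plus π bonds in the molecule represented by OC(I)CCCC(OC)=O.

1

Molecular formula from the SMILES: C6H11IO3.
DoU = (2C + 2 + N − H − X)/2 = (2·6 + 2 + 0 − 11 − 1)/2 = 2/2 = 1.
(Structurally: 0 ring(s) + 1 π bond(s) = 1.)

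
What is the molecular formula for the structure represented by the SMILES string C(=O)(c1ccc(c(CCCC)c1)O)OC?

C12H16O3

Heavy atoms from the SMILES: 12 C, 3 O.
Implicit hydrogens by atom environment:
  3 × C: 2 H each → 6
  3 × C (aromatic): 1 H each → 3
  3 × C (aromatic): no H
  2 × C: 3 H each → 6
  2 × O: no H
  1 × C: no H
  1 × O: 1 H
  Total hydrogens = 16.
Molecular formula: C12H16O3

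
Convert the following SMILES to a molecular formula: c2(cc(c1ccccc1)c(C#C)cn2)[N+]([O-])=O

Heavy atoms from the SMILES: 13 C, 2 N, 2 O.
Implicit hydrogens by atom environment:
  7 × C (aromatic): 1 H each → 7
  4 × C (aromatic): no H
  1 × C: 1 H
  1 × C: no H
  1 × N (aromatic): no H
  1 × N (charge +1): no H
  1 × O: no H
  1 × O (charge -1): no H
  Total hydrogens = 8.
Molecular formula: C13H8N2O2

C13H8N2O2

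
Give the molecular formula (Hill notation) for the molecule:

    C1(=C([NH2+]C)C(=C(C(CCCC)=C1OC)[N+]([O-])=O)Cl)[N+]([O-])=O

Heavy atoms from the SMILES: 12 C, 1 Cl, 3 N, 5 O.
Implicit hydrogens by atom environment:
  6 × C (aromatic): no H
  3 × C: 3 H each → 9
  3 × C: 2 H each → 6
  3 × O: no H
  2 × N (charge +1): no H
  2 × O (charge -1): no H
  1 × Cl: no H
  1 × N (charge +1): 2 H
  Total hydrogens = 17.
Net charge +1.
Molecular formula: C12H17ClN3O5+

C12H17ClN3O5+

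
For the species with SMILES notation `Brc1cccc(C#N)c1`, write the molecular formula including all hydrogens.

Heavy atoms from the SMILES: 1 Br, 7 C, 1 N.
Implicit hydrogens by atom environment:
  4 × C (aromatic): 1 H each → 4
  2 × C (aromatic): no H
  1 × Br: no H
  1 × C: no H
  1 × N: no H
  Total hydrogens = 4.
Molecular formula: C7H4BrN

C7H4BrN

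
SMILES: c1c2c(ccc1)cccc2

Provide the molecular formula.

C10H8

Heavy atoms from the SMILES: 10 C.
Implicit hydrogens by atom environment:
  8 × C (aromatic): 1 H each → 8
  2 × C (aromatic): no H
  Total hydrogens = 8.
Molecular formula: C10H8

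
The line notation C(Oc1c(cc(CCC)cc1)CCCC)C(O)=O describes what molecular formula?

Heavy atoms from the SMILES: 15 C, 3 O.
Implicit hydrogens by atom environment:
  6 × C: 2 H each → 12
  3 × C (aromatic): 1 H each → 3
  3 × C (aromatic): no H
  2 × C: 3 H each → 6
  2 × O: no H
  1 × C: no H
  1 × O: 1 H
  Total hydrogens = 22.
Molecular formula: C15H22O3

C15H22O3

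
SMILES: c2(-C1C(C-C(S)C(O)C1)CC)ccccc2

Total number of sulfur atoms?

The symbol for sulfur appears 1 time in the SMILES.

1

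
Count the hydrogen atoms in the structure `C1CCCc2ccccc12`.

12

Hydrogens are implicit in SMILES; fill each atom to its normal valence:
  4 × C: 2 H each → 8
  4 × C (aromatic): 1 H each → 4
  2 × C (aromatic): no H
  Total hydrogens = 12.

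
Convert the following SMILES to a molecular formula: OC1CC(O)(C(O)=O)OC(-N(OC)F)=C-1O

C7H10FNO7

Heavy atoms from the SMILES: 7 C, 1 F, 1 N, 7 O.
Implicit hydrogens by atom environment:
  4 × C: no H
  4 × O: 1 H each → 4
  3 × O: no H
  1 × C: 3 H
  1 × C: 2 H
  1 × C: 1 H
  1 × F: no H
  1 × N: no H
  Total hydrogens = 10.
Molecular formula: C7H10FNO7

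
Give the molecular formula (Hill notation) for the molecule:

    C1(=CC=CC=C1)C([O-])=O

Heavy atoms from the SMILES: 7 C, 2 O.
Implicit hydrogens by atom environment:
  5 × C (aromatic): 1 H each → 5
  1 × C (aromatic): no H
  1 × C: no H
  1 × O: no H
  1 × O (charge -1): no H
  Total hydrogens = 5.
Net charge -1.
Molecular formula: C7H5O2-

C7H5O2-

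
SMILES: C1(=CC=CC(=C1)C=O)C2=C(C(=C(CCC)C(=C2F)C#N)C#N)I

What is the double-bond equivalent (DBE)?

13

Molecular formula from the SMILES: C18H12FIN2O.
DoU = (2C + 2 + N − H − X)/2 = (2·18 + 2 + 2 − 12 − 2)/2 = 26/2 = 13.
(Structurally: 2 ring(s) + 11 π bond(s) = 13.)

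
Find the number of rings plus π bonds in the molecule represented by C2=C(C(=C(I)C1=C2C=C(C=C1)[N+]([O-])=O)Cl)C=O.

9

Molecular formula from the SMILES: C11H5ClINO3.
DoU = (2C + 2 + N − H − X)/2 = (2·11 + 2 + 1 − 5 − 2)/2 = 18/2 = 9.
(Structurally: 2 ring(s) + 7 π bond(s) = 9.)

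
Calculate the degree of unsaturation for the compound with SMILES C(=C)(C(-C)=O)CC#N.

4

Molecular formula from the SMILES: C6H7NO.
DoU = (2C + 2 + N − H − X)/2 = (2·6 + 2 + 1 − 7 − 0)/2 = 8/2 = 4.
(Structurally: 0 ring(s) + 4 π bond(s) = 4.)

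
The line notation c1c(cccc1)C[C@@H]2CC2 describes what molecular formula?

C10H12

Heavy atoms from the SMILES: 10 C.
Implicit hydrogens by atom environment:
  5 × C (aromatic): 1 H each → 5
  3 × C: 2 H each → 6
  1 × C: 1 H
  1 × C (aromatic): no H
  Total hydrogens = 12.
Molecular formula: C10H12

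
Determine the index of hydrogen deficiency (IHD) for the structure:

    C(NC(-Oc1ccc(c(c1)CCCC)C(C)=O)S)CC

5

Molecular formula from the SMILES: C16H25NO2S.
DoU = (2C + 2 + N − H − X)/2 = (2·16 + 2 + 1 − 25 − 0)/2 = 10/2 = 5.
(Structurally: 1 ring(s) + 4 π bond(s) = 5.)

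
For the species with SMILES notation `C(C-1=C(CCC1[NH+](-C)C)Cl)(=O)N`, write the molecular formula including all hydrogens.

Heavy atoms from the SMILES: 8 C, 1 Cl, 2 N, 1 O.
Implicit hydrogens by atom environment:
  3 × C: no H
  2 × C: 3 H each → 6
  2 × C: 2 H each → 4
  1 × C: 1 H
  1 × Cl: no H
  1 × N: 2 H
  1 × N (charge +1): 1 H
  1 × O: no H
  Total hydrogens = 14.
Net charge +1.
Molecular formula: C8H14ClN2O+

C8H14ClN2O+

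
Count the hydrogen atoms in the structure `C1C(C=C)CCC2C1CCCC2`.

20

Hydrogens are implicit in SMILES; fill each atom to its normal valence:
  8 × C: 2 H each → 16
  4 × C: 1 H each → 4
  Total hydrogens = 20.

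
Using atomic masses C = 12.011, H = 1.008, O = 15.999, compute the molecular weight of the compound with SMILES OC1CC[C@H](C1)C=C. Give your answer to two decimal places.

Molecular formula: C7H12O.
M = 7×12.011 + 12×1.008 + 1×15.999 = 112.17 g/mol.

112.17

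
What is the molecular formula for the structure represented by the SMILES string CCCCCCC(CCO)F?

C9H19FO

Heavy atoms from the SMILES: 9 C, 1 F, 1 O.
Implicit hydrogens by atom environment:
  7 × C: 2 H each → 14
  1 × C: 3 H
  1 × C: 1 H
  1 × F: no H
  1 × O: 1 H
  Total hydrogens = 19.
Molecular formula: C9H19FO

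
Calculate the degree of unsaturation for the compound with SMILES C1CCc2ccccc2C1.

Molecular formula from the SMILES: C10H12.
DoU = (2C + 2 + N − H − X)/2 = (2·10 + 2 + 0 − 12 − 0)/2 = 10/2 = 5.
(Structurally: 2 ring(s) + 3 π bond(s) = 5.)

5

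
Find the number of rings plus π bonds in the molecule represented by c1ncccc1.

Molecular formula from the SMILES: C5H5N.
DoU = (2C + 2 + N − H − X)/2 = (2·5 + 2 + 1 − 5 − 0)/2 = 8/2 = 4.
(Structurally: 1 ring(s) + 3 π bond(s) = 4.)

4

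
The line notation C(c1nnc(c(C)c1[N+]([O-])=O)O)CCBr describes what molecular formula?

Heavy atoms from the SMILES: 1 Br, 8 C, 3 N, 3 O.
Implicit hydrogens by atom environment:
  4 × C (aromatic): no H
  3 × C: 2 H each → 6
  2 × N (aromatic): no H
  1 × Br: no H
  1 × C: 3 H
  1 × N (charge +1): no H
  1 × O: 1 H
  1 × O: no H
  1 × O (charge -1): no H
  Total hydrogens = 10.
Molecular formula: C8H10BrN3O3

C8H10BrN3O3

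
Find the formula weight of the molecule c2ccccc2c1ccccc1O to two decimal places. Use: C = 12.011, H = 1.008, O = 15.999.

170.21

Molecular formula: C12H10O.
M = 12×12.011 + 10×1.008 + 1×15.999 = 170.21 g/mol.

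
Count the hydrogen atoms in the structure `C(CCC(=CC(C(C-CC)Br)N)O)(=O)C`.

Hydrogens are implicit in SMILES; fill each atom to its normal valence:
  4 × C: 2 H each → 8
  3 × C: 1 H each → 3
  2 × C: 3 H each → 6
  2 × C: no H
  1 × Br: no H
  1 × N: 2 H
  1 × O: 1 H
  1 × O: no H
  Total hydrogens = 20.

20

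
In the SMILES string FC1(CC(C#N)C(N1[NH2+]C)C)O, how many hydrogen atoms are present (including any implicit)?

13

Hydrogens are implicit in SMILES; fill each atom to its normal valence:
  2 × C: 3 H each → 6
  2 × C: 1 H each → 2
  2 × C: no H
  2 × N: no H
  1 × C: 2 H
  1 × F: no H
  1 × N (charge +1): 2 H
  1 × O: 1 H
  Total hydrogens = 13.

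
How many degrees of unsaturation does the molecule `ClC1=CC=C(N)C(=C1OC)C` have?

4

Molecular formula from the SMILES: C8H10ClNO.
DoU = (2C + 2 + N − H − X)/2 = (2·8 + 2 + 1 − 10 − 1)/2 = 8/2 = 4.
(Structurally: 1 ring(s) + 3 π bond(s) = 4.)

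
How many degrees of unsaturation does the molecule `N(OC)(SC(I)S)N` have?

Molecular formula from the SMILES: C2H7IN2OS2.
DoU = (2C + 2 + N − H − X)/2 = (2·2 + 2 + 2 − 7 − 1)/2 = 0/2 = 0.
(Structurally: 0 ring(s) + 0 π bond(s) = 0.)

0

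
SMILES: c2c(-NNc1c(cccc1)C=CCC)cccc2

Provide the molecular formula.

C16H18N2

Heavy atoms from the SMILES: 16 C, 2 N.
Implicit hydrogens by atom environment:
  9 × C (aromatic): 1 H each → 9
  3 × C (aromatic): no H
  2 × C: 1 H each → 2
  2 × N: 1 H each → 2
  1 × C: 3 H
  1 × C: 2 H
  Total hydrogens = 18.
Molecular formula: C16H18N2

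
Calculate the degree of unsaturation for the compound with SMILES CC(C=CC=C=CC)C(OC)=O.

Molecular formula from the SMILES: C10H14O2.
DoU = (2C + 2 + N − H − X)/2 = (2·10 + 2 + 0 − 14 − 0)/2 = 8/2 = 4.
(Structurally: 0 ring(s) + 4 π bond(s) = 4.)

4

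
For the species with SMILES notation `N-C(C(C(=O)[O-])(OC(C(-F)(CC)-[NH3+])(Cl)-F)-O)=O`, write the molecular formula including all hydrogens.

Heavy atoms from the SMILES: 7 C, 1 Cl, 2 F, 2 N, 5 O.
Implicit hydrogens by atom environment:
  5 × C: no H
  3 × O: no H
  2 × F: no H
  1 × C: 3 H
  1 × C: 2 H
  1 × Cl: no H
  1 × N (charge +1): 3 H
  1 × N: 2 H
  1 × O: 1 H
  1 × O (charge -1): no H
  Total hydrogens = 11.
Molecular formula: C7H11ClF2N2O5

C7H11ClF2N2O5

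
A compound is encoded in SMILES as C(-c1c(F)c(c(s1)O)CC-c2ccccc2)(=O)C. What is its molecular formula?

Heavy atoms from the SMILES: 14 C, 1 F, 2 O, 1 S.
Implicit hydrogens by atom environment:
  5 × C (aromatic): 1 H each → 5
  5 × C (aromatic): no H
  2 × C: 2 H each → 4
  1 × C: 3 H
  1 × C: no H
  1 × F: no H
  1 × O: 1 H
  1 × O: no H
  1 × S (aromatic): no H
  Total hydrogens = 13.
Molecular formula: C14H13FO2S

C14H13FO2S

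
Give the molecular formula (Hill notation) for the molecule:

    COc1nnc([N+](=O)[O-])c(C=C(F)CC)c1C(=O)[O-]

Heavy atoms from the SMILES: 10 C, 1 F, 3 N, 5 O.
Implicit hydrogens by atom environment:
  4 × C (aromatic): no H
  3 × O: no H
  2 × C: 3 H each → 6
  2 × C: no H
  2 × N (aromatic): no H
  2 × O (charge -1): no H
  1 × C: 2 H
  1 × C: 1 H
  1 × F: no H
  1 × N (charge +1): no H
  Total hydrogens = 9.
Net charge -1.
Molecular formula: C10H9FN3O5-

C10H9FN3O5-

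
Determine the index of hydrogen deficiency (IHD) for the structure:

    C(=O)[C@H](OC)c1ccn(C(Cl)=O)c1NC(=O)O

Molecular formula from the SMILES: C9H9ClN2O5.
DoU = (2C + 2 + N − H − X)/2 = (2·9 + 2 + 2 − 9 − 1)/2 = 12/2 = 6.
(Structurally: 1 ring(s) + 5 π bond(s) = 6.)

6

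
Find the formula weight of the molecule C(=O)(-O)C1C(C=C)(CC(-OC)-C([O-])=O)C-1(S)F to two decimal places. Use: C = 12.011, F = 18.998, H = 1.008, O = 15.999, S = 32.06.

Molecular formula: C10H12FO5S-.
M = 10×12.011 + 1×18.998 + 12×1.008 + 5×15.999 + 1×32.06 = 263.26 g/mol.

263.26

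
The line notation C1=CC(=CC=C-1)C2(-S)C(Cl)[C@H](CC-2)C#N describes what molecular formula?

Heavy atoms from the SMILES: 12 C, 1 Cl, 1 N, 1 S.
Implicit hydrogens by atom environment:
  5 × C (aromatic): 1 H each → 5
  2 × C: 2 H each → 4
  2 × C: 1 H each → 2
  2 × C: no H
  1 × C (aromatic): no H
  1 × Cl: no H
  1 × N: no H
  1 × S: 1 H
  Total hydrogens = 12.
Molecular formula: C12H12ClNS

C12H12ClNS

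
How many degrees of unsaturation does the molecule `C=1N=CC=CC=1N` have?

4

Molecular formula from the SMILES: C5H6N2.
DoU = (2C + 2 + N − H − X)/2 = (2·5 + 2 + 2 − 6 − 0)/2 = 8/2 = 4.
(Structurally: 1 ring(s) + 3 π bond(s) = 4.)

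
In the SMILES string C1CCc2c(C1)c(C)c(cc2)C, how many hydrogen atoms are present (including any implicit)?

Hydrogens are implicit in SMILES; fill each atom to its normal valence:
  4 × C: 2 H each → 8
  4 × C (aromatic): no H
  2 × C: 3 H each → 6
  2 × C (aromatic): 1 H each → 2
  Total hydrogens = 16.

16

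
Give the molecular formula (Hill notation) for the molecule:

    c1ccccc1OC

Heavy atoms from the SMILES: 7 C, 1 O.
Implicit hydrogens by atom environment:
  5 × C (aromatic): 1 H each → 5
  1 × C: 3 H
  1 × C (aromatic): no H
  1 × O: no H
  Total hydrogens = 8.
Molecular formula: C7H8O

C7H8O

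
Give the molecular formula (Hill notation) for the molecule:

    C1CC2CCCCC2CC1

C10H18

Heavy atoms from the SMILES: 10 C.
Implicit hydrogens by atom environment:
  8 × C: 2 H each → 16
  2 × C: 1 H each → 2
  Total hydrogens = 18.
Molecular formula: C10H18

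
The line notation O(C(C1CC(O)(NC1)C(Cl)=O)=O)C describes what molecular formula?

C7H10ClNO4

Heavy atoms from the SMILES: 7 C, 1 Cl, 1 N, 4 O.
Implicit hydrogens by atom environment:
  3 × C: no H
  3 × O: no H
  2 × C: 2 H each → 4
  1 × C: 3 H
  1 × C: 1 H
  1 × Cl: no H
  1 × N: 1 H
  1 × O: 1 H
  Total hydrogens = 10.
Molecular formula: C7H10ClNO4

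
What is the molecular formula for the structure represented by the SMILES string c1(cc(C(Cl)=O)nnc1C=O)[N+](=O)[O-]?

C6H2ClN3O4

Heavy atoms from the SMILES: 6 C, 1 Cl, 3 N, 4 O.
Implicit hydrogens by atom environment:
  3 × C (aromatic): no H
  3 × O: no H
  2 × N (aromatic): no H
  1 × C (aromatic): 1 H
  1 × C: 1 H
  1 × C: no H
  1 × Cl: no H
  1 × N (charge +1): no H
  1 × O (charge -1): no H
  Total hydrogens = 2.
Molecular formula: C6H2ClN3O4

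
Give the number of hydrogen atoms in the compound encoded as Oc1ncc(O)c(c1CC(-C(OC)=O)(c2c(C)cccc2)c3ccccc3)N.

22

Hydrogens are implicit in SMILES; fill each atom to its normal valence:
  10 × C (aromatic): 1 H each → 10
  7 × C (aromatic): no H
  2 × C: 3 H each → 6
  2 × C: no H
  2 × O: 1 H each → 2
  2 × O: no H
  1 × C: 2 H
  1 × N: 2 H
  1 × N (aromatic): no H
  Total hydrogens = 22.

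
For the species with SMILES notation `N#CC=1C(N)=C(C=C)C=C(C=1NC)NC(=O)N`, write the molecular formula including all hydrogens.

Heavy atoms from the SMILES: 11 C, 5 N, 1 O.
Implicit hydrogens by atom environment:
  5 × C (aromatic): no H
  2 × C: no H
  2 × N: 2 H each → 4
  2 × N: 1 H each → 2
  1 × C: 3 H
  1 × C: 2 H
  1 × C (aromatic): 1 H
  1 × C: 1 H
  1 × N: no H
  1 × O: no H
  Total hydrogens = 13.
Molecular formula: C11H13N5O

C11H13N5O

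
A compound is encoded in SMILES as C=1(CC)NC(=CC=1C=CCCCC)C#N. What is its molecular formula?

Heavy atoms from the SMILES: 13 C, 2 N.
Implicit hydrogens by atom environment:
  4 × C: 2 H each → 8
  3 × C (aromatic): no H
  2 × C: 3 H each → 6
  2 × C: 1 H each → 2
  1 × C (aromatic): 1 H
  1 × C: no H
  1 × N (aromatic): 1 H
  1 × N: no H
  Total hydrogens = 18.
Molecular formula: C13H18N2

C13H18N2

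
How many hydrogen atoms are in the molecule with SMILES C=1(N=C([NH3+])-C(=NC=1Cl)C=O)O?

Hydrogens are implicit in SMILES; fill each atom to its normal valence:
  4 × C (aromatic): no H
  2 × N (aromatic): no H
  1 × C: 1 H
  1 × Cl: no H
  1 × N (charge +1): 3 H
  1 × O: 1 H
  1 × O: no H
  Total hydrogens = 5.

5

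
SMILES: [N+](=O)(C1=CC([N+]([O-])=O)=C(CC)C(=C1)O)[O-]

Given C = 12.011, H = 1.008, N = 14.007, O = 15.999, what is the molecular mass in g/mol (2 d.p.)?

Molecular formula: C8H8N2O5.
M = 8×12.011 + 8×1.008 + 2×14.007 + 5×15.999 = 212.16 g/mol.

212.16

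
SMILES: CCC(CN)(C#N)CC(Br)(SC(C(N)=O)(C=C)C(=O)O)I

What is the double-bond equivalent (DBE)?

5

Molecular formula from the SMILES: C12H17BrIN3O3S.
DoU = (2C + 2 + N − H − X)/2 = (2·12 + 2 + 3 − 17 − 2)/2 = 10/2 = 5.
(Structurally: 0 ring(s) + 5 π bond(s) = 5.)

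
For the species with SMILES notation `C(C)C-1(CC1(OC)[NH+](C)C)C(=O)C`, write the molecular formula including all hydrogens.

Heavy atoms from the SMILES: 10 C, 1 N, 2 O.
Implicit hydrogens by atom environment:
  5 × C: 3 H each → 15
  3 × C: no H
  2 × C: 2 H each → 4
  2 × O: no H
  1 × N (charge +1): 1 H
  Total hydrogens = 20.
Net charge +1.
Molecular formula: C10H20NO2+

C10H20NO2+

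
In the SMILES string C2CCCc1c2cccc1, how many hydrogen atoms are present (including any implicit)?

Hydrogens are implicit in SMILES; fill each atom to its normal valence:
  4 × C: 2 H each → 8
  4 × C (aromatic): 1 H each → 4
  2 × C (aromatic): no H
  Total hydrogens = 12.

12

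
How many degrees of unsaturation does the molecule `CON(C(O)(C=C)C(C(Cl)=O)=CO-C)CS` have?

3

Molecular formula from the SMILES: C9H14ClNO4S.
DoU = (2C + 2 + N − H − X)/2 = (2·9 + 2 + 1 − 14 − 1)/2 = 6/2 = 3.
(Structurally: 0 ring(s) + 3 π bond(s) = 3.)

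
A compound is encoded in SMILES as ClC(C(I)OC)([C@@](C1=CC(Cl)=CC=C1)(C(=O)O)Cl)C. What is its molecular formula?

Heavy atoms from the SMILES: 12 C, 3 Cl, 1 I, 3 O.
Implicit hydrogens by atom environment:
  4 × C (aromatic): 1 H each → 4
  3 × C: no H
  3 × Cl: no H
  2 × C: 3 H each → 6
  2 × C (aromatic): no H
  2 × O: no H
  1 × C: 1 H
  1 × I: no H
  1 × O: 1 H
  Total hydrogens = 12.
Molecular formula: C12H12Cl3IO3

C12H12Cl3IO3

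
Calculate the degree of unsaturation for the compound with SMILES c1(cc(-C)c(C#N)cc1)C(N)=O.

Molecular formula from the SMILES: C9H8N2O.
DoU = (2C + 2 + N − H − X)/2 = (2·9 + 2 + 2 − 8 − 0)/2 = 14/2 = 7.
(Structurally: 1 ring(s) + 6 π bond(s) = 7.)

7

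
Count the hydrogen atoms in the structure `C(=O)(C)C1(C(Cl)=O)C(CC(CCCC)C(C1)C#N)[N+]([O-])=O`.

Hydrogens are implicit in SMILES; fill each atom to its normal valence:
  5 × C: 2 H each → 10
  4 × C: no H
  3 × C: 1 H each → 3
  3 × O: no H
  2 × C: 3 H each → 6
  1 × Cl: no H
  1 × N: no H
  1 × N (charge +1): no H
  1 × O (charge -1): no H
  Total hydrogens = 19.

19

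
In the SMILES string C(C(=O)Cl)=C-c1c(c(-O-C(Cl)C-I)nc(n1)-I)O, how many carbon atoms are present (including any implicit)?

9

The symbol for carbon appears 9 times in the SMILES. Lowercase c denotes aromatic carbon and counts toward C.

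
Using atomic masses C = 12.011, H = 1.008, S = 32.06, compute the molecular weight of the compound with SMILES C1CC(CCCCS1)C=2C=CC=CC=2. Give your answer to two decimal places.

206.35

Molecular formula: C13H18S.
M = 13×12.011 + 18×1.008 + 1×32.06 = 206.35 g/mol.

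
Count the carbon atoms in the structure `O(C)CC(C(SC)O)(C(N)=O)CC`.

The symbol for carbon appears 8 times in the SMILES.

8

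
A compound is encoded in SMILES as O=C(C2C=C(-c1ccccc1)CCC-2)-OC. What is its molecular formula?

Heavy atoms from the SMILES: 14 C, 2 O.
Implicit hydrogens by atom environment:
  5 × C (aromatic): 1 H each → 5
  3 × C: 2 H each → 6
  2 × C: 1 H each → 2
  2 × C: no H
  2 × O: no H
  1 × C: 3 H
  1 × C (aromatic): no H
  Total hydrogens = 16.
Molecular formula: C14H16O2

C14H16O2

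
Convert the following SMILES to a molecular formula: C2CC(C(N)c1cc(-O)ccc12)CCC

C13H19NO

Heavy atoms from the SMILES: 13 C, 1 N, 1 O.
Implicit hydrogens by atom environment:
  4 × C: 2 H each → 8
  3 × C (aromatic): 1 H each → 3
  3 × C (aromatic): no H
  2 × C: 1 H each → 2
  1 × C: 3 H
  1 × N: 2 H
  1 × O: 1 H
  Total hydrogens = 19.
Molecular formula: C13H19NO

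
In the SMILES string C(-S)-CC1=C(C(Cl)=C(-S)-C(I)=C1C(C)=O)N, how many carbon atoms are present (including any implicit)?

The symbol for carbon appears 10 times in the SMILES. (Cl is a single chlorine, not C + l.)

10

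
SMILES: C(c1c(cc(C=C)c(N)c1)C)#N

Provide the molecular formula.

C10H10N2

Heavy atoms from the SMILES: 10 C, 2 N.
Implicit hydrogens by atom environment:
  4 × C (aromatic): no H
  2 × C (aromatic): 1 H each → 2
  1 × C: 3 H
  1 × C: 2 H
  1 × C: 1 H
  1 × C: no H
  1 × N: 2 H
  1 × N: no H
  Total hydrogens = 10.
Molecular formula: C10H10N2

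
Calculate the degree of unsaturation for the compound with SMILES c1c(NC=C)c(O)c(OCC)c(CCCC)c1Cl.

Molecular formula from the SMILES: C14H20ClNO2.
DoU = (2C + 2 + N − H − X)/2 = (2·14 + 2 + 1 − 20 − 1)/2 = 10/2 = 5.
(Structurally: 1 ring(s) + 4 π bond(s) = 5.)

5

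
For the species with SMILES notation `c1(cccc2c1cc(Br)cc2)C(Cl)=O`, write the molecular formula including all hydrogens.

C11H6BrClO

Heavy atoms from the SMILES: 1 Br, 11 C, 1 Cl, 1 O.
Implicit hydrogens by atom environment:
  6 × C (aromatic): 1 H each → 6
  4 × C (aromatic): no H
  1 × Br: no H
  1 × C: no H
  1 × Cl: no H
  1 × O: no H
  Total hydrogens = 6.
Molecular formula: C11H6BrClO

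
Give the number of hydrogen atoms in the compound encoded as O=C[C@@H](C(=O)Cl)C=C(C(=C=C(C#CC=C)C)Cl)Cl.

Hydrogens are implicit in SMILES; fill each atom to its normal valence:
  7 × C: no H
  4 × C: 1 H each → 4
  3 × Cl: no H
  2 × O: no H
  1 × C: 3 H
  1 × C: 2 H
  Total hydrogens = 9.

9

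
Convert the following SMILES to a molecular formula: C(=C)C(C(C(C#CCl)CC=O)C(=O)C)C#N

Heavy atoms from the SMILES: 12 C, 1 Cl, 1 N, 2 O.
Implicit hydrogens by atom environment:
  5 × C: 1 H each → 5
  4 × C: no H
  2 × C: 2 H each → 4
  2 × O: no H
  1 × C: 3 H
  1 × Cl: no H
  1 × N: no H
  Total hydrogens = 12.
Molecular formula: C12H12ClNO2

C12H12ClNO2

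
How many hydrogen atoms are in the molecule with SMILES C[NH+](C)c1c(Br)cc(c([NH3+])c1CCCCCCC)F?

26

Hydrogens are implicit in SMILES; fill each atom to its normal valence:
  6 × C: 2 H each → 12
  5 × C (aromatic): no H
  3 × C: 3 H each → 9
  1 × Br: no H
  1 × C (aromatic): 1 H
  1 × F: no H
  1 × N (charge +1): 3 H
  1 × N (charge +1): 1 H
  Total hydrogens = 26.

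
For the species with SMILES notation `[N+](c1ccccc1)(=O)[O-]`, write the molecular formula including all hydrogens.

Heavy atoms from the SMILES: 6 C, 1 N, 2 O.
Implicit hydrogens by atom environment:
  5 × C (aromatic): 1 H each → 5
  1 × C (aromatic): no H
  1 × N (charge +1): no H
  1 × O: no H
  1 × O (charge -1): no H
  Total hydrogens = 5.
Molecular formula: C6H5NO2

C6H5NO2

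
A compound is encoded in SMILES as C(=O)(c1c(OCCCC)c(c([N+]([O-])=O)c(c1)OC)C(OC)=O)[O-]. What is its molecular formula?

Heavy atoms from the SMILES: 14 C, 1 N, 8 O.
Implicit hydrogens by atom environment:
  6 × O: no H
  5 × C (aromatic): no H
  3 × C: 3 H each → 9
  3 × C: 2 H each → 6
  2 × C: no H
  2 × O (charge -1): no H
  1 × C (aromatic): 1 H
  1 × N (charge +1): no H
  Total hydrogens = 16.
Net charge -1.
Molecular formula: C14H16NO8-

C14H16NO8-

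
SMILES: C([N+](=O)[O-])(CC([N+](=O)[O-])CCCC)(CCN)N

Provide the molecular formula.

C9H20N4O4

Heavy atoms from the SMILES: 9 C, 4 N, 4 O.
Implicit hydrogens by atom environment:
  6 × C: 2 H each → 12
  2 × N: 2 H each → 4
  2 × N (charge +1): no H
  2 × O: no H
  2 × O (charge -1): no H
  1 × C: 3 H
  1 × C: 1 H
  1 × C: no H
  Total hydrogens = 20.
Molecular formula: C9H20N4O4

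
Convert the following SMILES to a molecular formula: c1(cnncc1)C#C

C6H4N2

Heavy atoms from the SMILES: 6 C, 2 N.
Implicit hydrogens by atom environment:
  3 × C (aromatic): 1 H each → 3
  2 × N (aromatic): no H
  1 × C: 1 H
  1 × C (aromatic): no H
  1 × C: no H
  Total hydrogens = 4.
Molecular formula: C6H4N2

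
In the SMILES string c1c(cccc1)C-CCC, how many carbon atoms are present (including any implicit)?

The symbol for carbon appears 10 times in the SMILES. Lowercase c denotes aromatic carbon and counts toward C.

10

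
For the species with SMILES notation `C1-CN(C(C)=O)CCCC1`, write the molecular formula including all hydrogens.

Heavy atoms from the SMILES: 8 C, 1 N, 1 O.
Implicit hydrogens by atom environment:
  6 × C: 2 H each → 12
  1 × C: 3 H
  1 × C: no H
  1 × N: no H
  1 × O: no H
  Total hydrogens = 15.
Molecular formula: C8H15NO

C8H15NO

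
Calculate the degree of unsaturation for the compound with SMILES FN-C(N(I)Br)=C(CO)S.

Molecular formula from the SMILES: C3H5BrFIN2OS.
DoU = (2C + 2 + N − H − X)/2 = (2·3 + 2 + 2 − 5 − 3)/2 = 2/2 = 1.
(Structurally: 0 ring(s) + 1 π bond(s) = 1.)

1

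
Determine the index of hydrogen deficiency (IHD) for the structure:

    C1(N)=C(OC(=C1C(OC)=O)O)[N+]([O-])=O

5

Molecular formula from the SMILES: C6H6N2O6.
DoU = (2C + 2 + N − H − X)/2 = (2·6 + 2 + 2 − 6 − 0)/2 = 10/2 = 5.
(Structurally: 1 ring(s) + 4 π bond(s) = 5.)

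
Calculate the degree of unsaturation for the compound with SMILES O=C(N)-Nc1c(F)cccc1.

5

Molecular formula from the SMILES: C7H7FN2O.
DoU = (2C + 2 + N − H − X)/2 = (2·7 + 2 + 2 − 7 − 1)/2 = 10/2 = 5.
(Structurally: 1 ring(s) + 4 π bond(s) = 5.)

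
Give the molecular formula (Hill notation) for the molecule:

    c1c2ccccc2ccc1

C10H8

Heavy atoms from the SMILES: 10 C.
Implicit hydrogens by atom environment:
  8 × C (aromatic): 1 H each → 8
  2 × C (aromatic): no H
  Total hydrogens = 8.
Molecular formula: C10H8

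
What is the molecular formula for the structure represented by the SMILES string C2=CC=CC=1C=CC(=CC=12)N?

Heavy atoms from the SMILES: 10 C, 1 N.
Implicit hydrogens by atom environment:
  7 × C (aromatic): 1 H each → 7
  3 × C (aromatic): no H
  1 × N: 2 H
  Total hydrogens = 9.
Molecular formula: C10H9N

C10H9N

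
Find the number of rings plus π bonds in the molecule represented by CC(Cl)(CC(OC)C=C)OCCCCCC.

Molecular formula from the SMILES: C13H25ClO2.
DoU = (2C + 2 + N − H − X)/2 = (2·13 + 2 + 0 − 25 − 1)/2 = 2/2 = 1.
(Structurally: 0 ring(s) + 1 π bond(s) = 1.)

1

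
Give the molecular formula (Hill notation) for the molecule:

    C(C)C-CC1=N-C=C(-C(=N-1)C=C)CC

C12H18N2

Heavy atoms from the SMILES: 12 C, 2 N.
Implicit hydrogens by atom environment:
  5 × C: 2 H each → 10
  3 × C (aromatic): no H
  2 × C: 3 H each → 6
  2 × N (aromatic): no H
  1 × C (aromatic): 1 H
  1 × C: 1 H
  Total hydrogens = 18.
Molecular formula: C12H18N2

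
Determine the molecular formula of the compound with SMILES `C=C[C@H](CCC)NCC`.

Heavy atoms from the SMILES: 8 C, 1 N.
Implicit hydrogens by atom environment:
  4 × C: 2 H each → 8
  2 × C: 3 H each → 6
  2 × C: 1 H each → 2
  1 × N: 1 H
  Total hydrogens = 17.
Molecular formula: C8H17N

C8H17N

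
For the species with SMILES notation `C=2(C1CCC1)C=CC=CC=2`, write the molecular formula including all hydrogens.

Heavy atoms from the SMILES: 10 C.
Implicit hydrogens by atom environment:
  5 × C (aromatic): 1 H each → 5
  3 × C: 2 H each → 6
  1 × C: 1 H
  1 × C (aromatic): no H
  Total hydrogens = 12.
Molecular formula: C10H12

C10H12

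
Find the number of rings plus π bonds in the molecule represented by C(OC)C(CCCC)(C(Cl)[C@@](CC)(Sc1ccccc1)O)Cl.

4

Molecular formula from the SMILES: C17H26Cl2O2S.
DoU = (2C + 2 + N − H − X)/2 = (2·17 + 2 + 0 − 26 − 2)/2 = 8/2 = 4.
(Structurally: 1 ring(s) + 3 π bond(s) = 4.)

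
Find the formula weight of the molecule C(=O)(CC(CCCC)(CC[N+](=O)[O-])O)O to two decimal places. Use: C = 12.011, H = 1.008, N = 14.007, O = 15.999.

Molecular formula: C9H17NO5.
M = 9×12.011 + 17×1.008 + 1×14.007 + 5×15.999 = 219.24 g/mol.

219.24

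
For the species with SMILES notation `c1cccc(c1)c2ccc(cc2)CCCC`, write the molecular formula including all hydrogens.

Heavy atoms from the SMILES: 16 C.
Implicit hydrogens by atom environment:
  9 × C (aromatic): 1 H each → 9
  3 × C: 2 H each → 6
  3 × C (aromatic): no H
  1 × C: 3 H
  Total hydrogens = 18.
Molecular formula: C16H18

C16H18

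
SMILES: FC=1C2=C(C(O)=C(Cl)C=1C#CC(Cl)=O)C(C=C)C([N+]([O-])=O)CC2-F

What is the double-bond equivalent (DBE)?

Molecular formula from the SMILES: C15H9Cl2F2NO4.
DoU = (2C + 2 + N − H − X)/2 = (2·15 + 2 + 1 − 9 − 4)/2 = 20/2 = 10.
(Structurally: 2 ring(s) + 8 π bond(s) = 10.)

10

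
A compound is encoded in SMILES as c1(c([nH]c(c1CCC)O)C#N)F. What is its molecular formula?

C8H9FN2O

Heavy atoms from the SMILES: 8 C, 1 F, 2 N, 1 O.
Implicit hydrogens by atom environment:
  4 × C (aromatic): no H
  2 × C: 2 H each → 4
  1 × C: 3 H
  1 × C: no H
  1 × F: no H
  1 × N (aromatic): 1 H
  1 × N: no H
  1 × O: 1 H
  Total hydrogens = 9.
Molecular formula: C8H9FN2O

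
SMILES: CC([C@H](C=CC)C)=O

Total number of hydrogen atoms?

Hydrogens are implicit in SMILES; fill each atom to its normal valence:
  3 × C: 3 H each → 9
  3 × C: 1 H each → 3
  1 × C: no H
  1 × O: no H
  Total hydrogens = 12.

12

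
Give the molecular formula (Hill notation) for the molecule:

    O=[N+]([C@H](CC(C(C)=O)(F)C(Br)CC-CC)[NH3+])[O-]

C10H19BrFN2O3+

Heavy atoms from the SMILES: 1 Br, 10 C, 1 F, 2 N, 3 O.
Implicit hydrogens by atom environment:
  4 × C: 2 H each → 8
  2 × C: 3 H each → 6
  2 × C: 1 H each → 2
  2 × C: no H
  2 × O: no H
  1 × Br: no H
  1 × F: no H
  1 × N (charge +1): 3 H
  1 × N (charge +1): no H
  1 × O (charge -1): no H
  Total hydrogens = 19.
Net charge +1.
Molecular formula: C10H19BrFN2O3+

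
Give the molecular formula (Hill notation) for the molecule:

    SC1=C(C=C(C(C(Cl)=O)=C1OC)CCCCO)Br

Heavy atoms from the SMILES: 1 Br, 12 C, 1 Cl, 3 O, 1 S.
Implicit hydrogens by atom environment:
  5 × C (aromatic): no H
  4 × C: 2 H each → 8
  2 × O: no H
  1 × Br: no H
  1 × C: 3 H
  1 × C (aromatic): 1 H
  1 × C: no H
  1 × Cl: no H
  1 × O: 1 H
  1 × S: 1 H
  Total hydrogens = 14.
Molecular formula: C12H14BrClO3S

C12H14BrClO3S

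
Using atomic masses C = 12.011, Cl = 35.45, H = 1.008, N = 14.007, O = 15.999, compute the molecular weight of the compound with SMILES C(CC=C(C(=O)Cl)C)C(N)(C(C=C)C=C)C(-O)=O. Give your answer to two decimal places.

Molecular formula: C13H18ClNO3.
M = 13×12.011 + 1×35.45 + 18×1.008 + 1×14.007 + 3×15.999 = 271.74 g/mol.

271.74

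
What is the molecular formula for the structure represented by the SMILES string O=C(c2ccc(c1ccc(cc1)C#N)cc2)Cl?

C14H8ClNO

Heavy atoms from the SMILES: 14 C, 1 Cl, 1 N, 1 O.
Implicit hydrogens by atom environment:
  8 × C (aromatic): 1 H each → 8
  4 × C (aromatic): no H
  2 × C: no H
  1 × Cl: no H
  1 × N: no H
  1 × O: no H
  Total hydrogens = 8.
Molecular formula: C14H8ClNO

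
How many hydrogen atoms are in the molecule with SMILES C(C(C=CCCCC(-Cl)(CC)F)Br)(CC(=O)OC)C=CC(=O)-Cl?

Hydrogens are implicit in SMILES; fill each atom to its normal valence:
  6 × C: 1 H each → 6
  5 × C: 2 H each → 10
  3 × C: no H
  3 × O: no H
  2 × C: 3 H each → 6
  2 × Cl: no H
  1 × Br: no H
  1 × F: no H
  Total hydrogens = 22.

22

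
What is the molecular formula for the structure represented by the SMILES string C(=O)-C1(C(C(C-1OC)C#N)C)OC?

C9H13NO3

Heavy atoms from the SMILES: 9 C, 1 N, 3 O.
Implicit hydrogens by atom environment:
  4 × C: 1 H each → 4
  3 × C: 3 H each → 9
  3 × O: no H
  2 × C: no H
  1 × N: no H
  Total hydrogens = 13.
Molecular formula: C9H13NO3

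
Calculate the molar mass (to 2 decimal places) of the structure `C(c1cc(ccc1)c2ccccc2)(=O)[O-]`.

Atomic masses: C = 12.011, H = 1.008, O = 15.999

197.21

Molecular formula: C13H9O2-.
M = 13×12.011 + 9×1.008 + 2×15.999 = 197.21 g/mol.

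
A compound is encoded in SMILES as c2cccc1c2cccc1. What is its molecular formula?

Heavy atoms from the SMILES: 10 C.
Implicit hydrogens by atom environment:
  8 × C (aromatic): 1 H each → 8
  2 × C (aromatic): no H
  Total hydrogens = 8.
Molecular formula: C10H8

C10H8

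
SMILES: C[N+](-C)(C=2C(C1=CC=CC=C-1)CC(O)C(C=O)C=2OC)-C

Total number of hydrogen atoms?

Hydrogens are implicit in SMILES; fill each atom to its normal valence:
  5 × C (aromatic): 1 H each → 5
  4 × C: 3 H each → 12
  4 × C: 1 H each → 4
  2 × C: no H
  2 × O: no H
  1 × C: 2 H
  1 × C (aromatic): no H
  1 × N (charge +1): no H
  1 × O: 1 H
  Total hydrogens = 24.

24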